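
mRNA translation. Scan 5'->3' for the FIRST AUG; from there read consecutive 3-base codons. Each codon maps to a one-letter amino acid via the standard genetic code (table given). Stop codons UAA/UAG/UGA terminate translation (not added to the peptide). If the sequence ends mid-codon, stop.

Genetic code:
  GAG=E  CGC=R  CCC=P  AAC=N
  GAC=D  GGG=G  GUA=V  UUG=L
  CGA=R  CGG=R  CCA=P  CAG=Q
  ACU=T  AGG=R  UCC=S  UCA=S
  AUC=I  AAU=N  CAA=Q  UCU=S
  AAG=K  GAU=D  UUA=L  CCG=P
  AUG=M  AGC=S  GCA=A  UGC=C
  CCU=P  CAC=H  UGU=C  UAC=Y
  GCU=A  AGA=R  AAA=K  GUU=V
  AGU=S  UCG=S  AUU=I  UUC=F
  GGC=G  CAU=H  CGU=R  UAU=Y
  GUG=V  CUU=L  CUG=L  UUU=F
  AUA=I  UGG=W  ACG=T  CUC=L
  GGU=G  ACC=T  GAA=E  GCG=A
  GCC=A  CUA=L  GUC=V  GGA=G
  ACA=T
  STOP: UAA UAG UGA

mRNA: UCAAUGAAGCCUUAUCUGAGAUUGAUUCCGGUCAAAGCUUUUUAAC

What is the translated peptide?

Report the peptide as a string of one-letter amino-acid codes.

Answer: MKPYLRLIPVKAF

Derivation:
start AUG at pos 3
pos 3: AUG -> M; peptide=M
pos 6: AAG -> K; peptide=MK
pos 9: CCU -> P; peptide=MKP
pos 12: UAU -> Y; peptide=MKPY
pos 15: CUG -> L; peptide=MKPYL
pos 18: AGA -> R; peptide=MKPYLR
pos 21: UUG -> L; peptide=MKPYLRL
pos 24: AUU -> I; peptide=MKPYLRLI
pos 27: CCG -> P; peptide=MKPYLRLIP
pos 30: GUC -> V; peptide=MKPYLRLIPV
pos 33: AAA -> K; peptide=MKPYLRLIPVK
pos 36: GCU -> A; peptide=MKPYLRLIPVKA
pos 39: UUU -> F; peptide=MKPYLRLIPVKAF
pos 42: UAA -> STOP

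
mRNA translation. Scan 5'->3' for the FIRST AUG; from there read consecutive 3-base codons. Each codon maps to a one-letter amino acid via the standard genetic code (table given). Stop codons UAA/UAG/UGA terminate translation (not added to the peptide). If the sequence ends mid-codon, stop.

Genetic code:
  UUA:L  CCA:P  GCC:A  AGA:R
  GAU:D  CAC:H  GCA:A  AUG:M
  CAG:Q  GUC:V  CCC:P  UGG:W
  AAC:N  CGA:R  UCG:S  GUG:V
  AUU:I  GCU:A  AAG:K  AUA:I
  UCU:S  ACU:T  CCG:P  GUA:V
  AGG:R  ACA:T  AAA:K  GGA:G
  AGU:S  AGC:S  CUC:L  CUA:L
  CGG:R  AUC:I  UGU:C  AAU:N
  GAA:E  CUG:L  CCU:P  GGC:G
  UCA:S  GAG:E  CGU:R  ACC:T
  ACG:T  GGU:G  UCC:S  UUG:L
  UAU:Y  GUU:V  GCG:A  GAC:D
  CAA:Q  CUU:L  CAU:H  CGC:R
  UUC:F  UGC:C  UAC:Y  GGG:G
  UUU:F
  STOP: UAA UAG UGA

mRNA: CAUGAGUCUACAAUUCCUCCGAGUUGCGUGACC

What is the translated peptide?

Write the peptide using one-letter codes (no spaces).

Answer: MSLQFLRVA

Derivation:
start AUG at pos 1
pos 1: AUG -> M; peptide=M
pos 4: AGU -> S; peptide=MS
pos 7: CUA -> L; peptide=MSL
pos 10: CAA -> Q; peptide=MSLQ
pos 13: UUC -> F; peptide=MSLQF
pos 16: CUC -> L; peptide=MSLQFL
pos 19: CGA -> R; peptide=MSLQFLR
pos 22: GUU -> V; peptide=MSLQFLRV
pos 25: GCG -> A; peptide=MSLQFLRVA
pos 28: UGA -> STOP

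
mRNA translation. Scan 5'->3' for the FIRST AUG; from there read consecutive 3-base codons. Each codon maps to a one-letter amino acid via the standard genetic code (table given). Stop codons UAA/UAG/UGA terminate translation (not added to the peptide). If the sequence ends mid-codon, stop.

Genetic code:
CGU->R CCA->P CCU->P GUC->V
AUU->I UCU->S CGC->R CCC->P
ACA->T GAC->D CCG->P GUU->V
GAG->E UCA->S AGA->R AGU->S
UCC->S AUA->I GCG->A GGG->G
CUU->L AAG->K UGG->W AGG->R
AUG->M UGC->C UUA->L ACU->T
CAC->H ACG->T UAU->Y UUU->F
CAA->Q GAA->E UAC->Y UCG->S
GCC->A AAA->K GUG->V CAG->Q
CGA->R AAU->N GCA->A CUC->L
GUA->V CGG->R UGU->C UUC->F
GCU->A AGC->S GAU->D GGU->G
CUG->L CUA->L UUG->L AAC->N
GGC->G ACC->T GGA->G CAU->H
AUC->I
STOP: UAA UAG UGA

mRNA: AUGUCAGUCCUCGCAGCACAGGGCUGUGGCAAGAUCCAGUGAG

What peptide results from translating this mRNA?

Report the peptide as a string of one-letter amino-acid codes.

start AUG at pos 0
pos 0: AUG -> M; peptide=M
pos 3: UCA -> S; peptide=MS
pos 6: GUC -> V; peptide=MSV
pos 9: CUC -> L; peptide=MSVL
pos 12: GCA -> A; peptide=MSVLA
pos 15: GCA -> A; peptide=MSVLAA
pos 18: CAG -> Q; peptide=MSVLAAQ
pos 21: GGC -> G; peptide=MSVLAAQG
pos 24: UGU -> C; peptide=MSVLAAQGC
pos 27: GGC -> G; peptide=MSVLAAQGCG
pos 30: AAG -> K; peptide=MSVLAAQGCGK
pos 33: AUC -> I; peptide=MSVLAAQGCGKI
pos 36: CAG -> Q; peptide=MSVLAAQGCGKIQ
pos 39: UGA -> STOP

Answer: MSVLAAQGCGKIQ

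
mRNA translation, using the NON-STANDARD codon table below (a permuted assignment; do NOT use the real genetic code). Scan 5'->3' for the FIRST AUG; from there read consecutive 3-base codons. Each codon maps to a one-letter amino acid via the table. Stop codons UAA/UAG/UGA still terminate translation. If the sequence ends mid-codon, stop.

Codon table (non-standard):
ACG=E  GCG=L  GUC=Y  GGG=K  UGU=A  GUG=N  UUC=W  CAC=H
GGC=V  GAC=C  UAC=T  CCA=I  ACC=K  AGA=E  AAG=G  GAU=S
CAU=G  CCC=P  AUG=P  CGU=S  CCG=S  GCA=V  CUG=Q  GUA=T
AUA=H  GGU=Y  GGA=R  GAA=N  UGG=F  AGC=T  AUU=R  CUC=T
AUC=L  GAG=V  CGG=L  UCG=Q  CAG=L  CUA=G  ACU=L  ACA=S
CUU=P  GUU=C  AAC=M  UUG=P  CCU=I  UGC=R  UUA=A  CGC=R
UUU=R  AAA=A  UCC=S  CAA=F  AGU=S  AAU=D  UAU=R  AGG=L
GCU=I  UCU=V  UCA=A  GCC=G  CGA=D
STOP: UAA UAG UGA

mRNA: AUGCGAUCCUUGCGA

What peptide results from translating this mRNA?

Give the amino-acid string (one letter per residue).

Answer: PDSPD

Derivation:
start AUG at pos 0
pos 0: AUG -> P; peptide=P
pos 3: CGA -> D; peptide=PD
pos 6: UCC -> S; peptide=PDS
pos 9: UUG -> P; peptide=PDSP
pos 12: CGA -> D; peptide=PDSPD
pos 15: only 0 nt remain (<3), stop (end of mRNA)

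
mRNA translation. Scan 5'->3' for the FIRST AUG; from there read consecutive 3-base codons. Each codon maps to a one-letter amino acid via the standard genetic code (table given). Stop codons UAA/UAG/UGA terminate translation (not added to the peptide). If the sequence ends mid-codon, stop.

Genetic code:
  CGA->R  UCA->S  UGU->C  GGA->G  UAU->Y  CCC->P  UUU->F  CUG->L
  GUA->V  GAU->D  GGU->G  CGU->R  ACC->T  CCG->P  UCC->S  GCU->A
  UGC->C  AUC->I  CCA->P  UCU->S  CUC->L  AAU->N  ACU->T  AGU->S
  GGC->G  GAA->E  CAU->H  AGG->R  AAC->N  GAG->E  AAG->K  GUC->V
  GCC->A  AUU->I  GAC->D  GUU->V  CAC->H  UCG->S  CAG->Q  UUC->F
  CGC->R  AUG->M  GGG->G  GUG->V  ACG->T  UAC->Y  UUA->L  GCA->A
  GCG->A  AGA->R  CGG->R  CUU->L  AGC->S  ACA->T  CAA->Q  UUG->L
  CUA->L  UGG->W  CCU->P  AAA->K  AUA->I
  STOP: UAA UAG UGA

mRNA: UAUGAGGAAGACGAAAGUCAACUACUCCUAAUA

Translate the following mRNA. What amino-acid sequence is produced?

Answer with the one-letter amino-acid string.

Answer: MRKTKVNYS

Derivation:
start AUG at pos 1
pos 1: AUG -> M; peptide=M
pos 4: AGG -> R; peptide=MR
pos 7: AAG -> K; peptide=MRK
pos 10: ACG -> T; peptide=MRKT
pos 13: AAA -> K; peptide=MRKTK
pos 16: GUC -> V; peptide=MRKTKV
pos 19: AAC -> N; peptide=MRKTKVN
pos 22: UAC -> Y; peptide=MRKTKVNY
pos 25: UCC -> S; peptide=MRKTKVNYS
pos 28: UAA -> STOP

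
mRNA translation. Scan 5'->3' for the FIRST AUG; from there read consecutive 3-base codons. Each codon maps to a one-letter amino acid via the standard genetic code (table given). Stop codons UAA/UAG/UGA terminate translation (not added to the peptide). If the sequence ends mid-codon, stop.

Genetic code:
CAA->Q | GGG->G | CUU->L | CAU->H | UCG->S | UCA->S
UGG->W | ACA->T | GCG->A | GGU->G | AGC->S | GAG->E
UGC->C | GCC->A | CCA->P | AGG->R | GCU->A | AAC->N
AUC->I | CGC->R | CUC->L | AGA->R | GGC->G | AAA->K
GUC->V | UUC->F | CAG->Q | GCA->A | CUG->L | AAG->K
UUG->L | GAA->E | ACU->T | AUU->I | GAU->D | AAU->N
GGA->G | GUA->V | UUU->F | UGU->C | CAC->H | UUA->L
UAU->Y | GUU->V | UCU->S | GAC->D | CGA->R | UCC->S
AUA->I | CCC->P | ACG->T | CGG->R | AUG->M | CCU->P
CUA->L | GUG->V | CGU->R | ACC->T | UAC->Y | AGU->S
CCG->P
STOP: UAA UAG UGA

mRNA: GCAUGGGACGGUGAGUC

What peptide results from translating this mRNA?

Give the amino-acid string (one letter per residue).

start AUG at pos 2
pos 2: AUG -> M; peptide=M
pos 5: GGA -> G; peptide=MG
pos 8: CGG -> R; peptide=MGR
pos 11: UGA -> STOP

Answer: MGR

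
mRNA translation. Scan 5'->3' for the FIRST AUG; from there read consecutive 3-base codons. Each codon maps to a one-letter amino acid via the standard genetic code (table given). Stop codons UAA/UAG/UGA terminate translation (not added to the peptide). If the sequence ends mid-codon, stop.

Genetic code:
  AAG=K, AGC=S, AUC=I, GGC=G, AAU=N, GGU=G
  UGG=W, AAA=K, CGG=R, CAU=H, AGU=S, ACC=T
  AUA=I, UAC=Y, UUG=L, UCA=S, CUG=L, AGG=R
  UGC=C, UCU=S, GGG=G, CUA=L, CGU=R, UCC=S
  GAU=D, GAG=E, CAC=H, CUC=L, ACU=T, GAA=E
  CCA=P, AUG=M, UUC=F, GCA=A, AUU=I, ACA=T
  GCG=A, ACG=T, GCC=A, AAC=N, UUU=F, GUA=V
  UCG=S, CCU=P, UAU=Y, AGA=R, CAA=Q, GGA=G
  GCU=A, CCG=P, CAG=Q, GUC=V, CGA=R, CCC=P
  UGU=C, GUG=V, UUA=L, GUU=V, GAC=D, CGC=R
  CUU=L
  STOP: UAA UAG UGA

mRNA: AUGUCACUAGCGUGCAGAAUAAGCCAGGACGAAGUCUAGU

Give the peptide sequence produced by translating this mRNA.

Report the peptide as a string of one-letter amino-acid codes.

Answer: MSLACRISQDEV

Derivation:
start AUG at pos 0
pos 0: AUG -> M; peptide=M
pos 3: UCA -> S; peptide=MS
pos 6: CUA -> L; peptide=MSL
pos 9: GCG -> A; peptide=MSLA
pos 12: UGC -> C; peptide=MSLAC
pos 15: AGA -> R; peptide=MSLACR
pos 18: AUA -> I; peptide=MSLACRI
pos 21: AGC -> S; peptide=MSLACRIS
pos 24: CAG -> Q; peptide=MSLACRISQ
pos 27: GAC -> D; peptide=MSLACRISQD
pos 30: GAA -> E; peptide=MSLACRISQDE
pos 33: GUC -> V; peptide=MSLACRISQDEV
pos 36: UAG -> STOP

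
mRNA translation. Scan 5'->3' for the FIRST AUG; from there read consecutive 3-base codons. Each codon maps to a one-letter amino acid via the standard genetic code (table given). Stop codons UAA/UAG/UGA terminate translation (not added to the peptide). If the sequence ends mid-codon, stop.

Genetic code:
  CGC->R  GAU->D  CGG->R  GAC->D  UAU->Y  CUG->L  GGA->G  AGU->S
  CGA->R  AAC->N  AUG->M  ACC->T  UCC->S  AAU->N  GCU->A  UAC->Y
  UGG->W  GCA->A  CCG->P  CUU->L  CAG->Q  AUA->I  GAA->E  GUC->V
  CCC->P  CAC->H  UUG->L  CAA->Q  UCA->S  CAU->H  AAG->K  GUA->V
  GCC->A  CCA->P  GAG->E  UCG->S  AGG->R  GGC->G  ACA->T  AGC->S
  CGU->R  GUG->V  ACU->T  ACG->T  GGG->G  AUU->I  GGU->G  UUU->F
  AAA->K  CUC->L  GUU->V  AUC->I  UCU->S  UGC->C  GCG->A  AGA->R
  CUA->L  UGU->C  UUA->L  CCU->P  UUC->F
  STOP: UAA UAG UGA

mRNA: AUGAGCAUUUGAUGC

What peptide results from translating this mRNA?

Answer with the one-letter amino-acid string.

Answer: MSI

Derivation:
start AUG at pos 0
pos 0: AUG -> M; peptide=M
pos 3: AGC -> S; peptide=MS
pos 6: AUU -> I; peptide=MSI
pos 9: UGA -> STOP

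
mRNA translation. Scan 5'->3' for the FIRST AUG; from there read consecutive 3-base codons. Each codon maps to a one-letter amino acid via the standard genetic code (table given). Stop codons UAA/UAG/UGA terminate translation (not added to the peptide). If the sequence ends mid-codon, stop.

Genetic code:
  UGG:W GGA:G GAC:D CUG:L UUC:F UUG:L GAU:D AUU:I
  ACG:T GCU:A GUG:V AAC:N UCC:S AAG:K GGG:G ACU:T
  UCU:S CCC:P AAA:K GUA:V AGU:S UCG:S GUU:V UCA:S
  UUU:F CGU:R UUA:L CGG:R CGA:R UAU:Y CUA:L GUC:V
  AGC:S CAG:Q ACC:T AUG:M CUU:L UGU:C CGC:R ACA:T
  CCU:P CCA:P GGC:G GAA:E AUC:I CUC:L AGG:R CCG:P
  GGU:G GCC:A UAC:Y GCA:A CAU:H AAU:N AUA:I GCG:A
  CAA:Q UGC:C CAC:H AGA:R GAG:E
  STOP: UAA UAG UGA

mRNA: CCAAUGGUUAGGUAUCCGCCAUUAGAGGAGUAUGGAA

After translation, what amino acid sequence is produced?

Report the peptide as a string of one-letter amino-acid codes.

Answer: MVRYPPLEEYG

Derivation:
start AUG at pos 3
pos 3: AUG -> M; peptide=M
pos 6: GUU -> V; peptide=MV
pos 9: AGG -> R; peptide=MVR
pos 12: UAU -> Y; peptide=MVRY
pos 15: CCG -> P; peptide=MVRYP
pos 18: CCA -> P; peptide=MVRYPP
pos 21: UUA -> L; peptide=MVRYPPL
pos 24: GAG -> E; peptide=MVRYPPLE
pos 27: GAG -> E; peptide=MVRYPPLEE
pos 30: UAU -> Y; peptide=MVRYPPLEEY
pos 33: GGA -> G; peptide=MVRYPPLEEYG
pos 36: only 1 nt remain (<3), stop (end of mRNA)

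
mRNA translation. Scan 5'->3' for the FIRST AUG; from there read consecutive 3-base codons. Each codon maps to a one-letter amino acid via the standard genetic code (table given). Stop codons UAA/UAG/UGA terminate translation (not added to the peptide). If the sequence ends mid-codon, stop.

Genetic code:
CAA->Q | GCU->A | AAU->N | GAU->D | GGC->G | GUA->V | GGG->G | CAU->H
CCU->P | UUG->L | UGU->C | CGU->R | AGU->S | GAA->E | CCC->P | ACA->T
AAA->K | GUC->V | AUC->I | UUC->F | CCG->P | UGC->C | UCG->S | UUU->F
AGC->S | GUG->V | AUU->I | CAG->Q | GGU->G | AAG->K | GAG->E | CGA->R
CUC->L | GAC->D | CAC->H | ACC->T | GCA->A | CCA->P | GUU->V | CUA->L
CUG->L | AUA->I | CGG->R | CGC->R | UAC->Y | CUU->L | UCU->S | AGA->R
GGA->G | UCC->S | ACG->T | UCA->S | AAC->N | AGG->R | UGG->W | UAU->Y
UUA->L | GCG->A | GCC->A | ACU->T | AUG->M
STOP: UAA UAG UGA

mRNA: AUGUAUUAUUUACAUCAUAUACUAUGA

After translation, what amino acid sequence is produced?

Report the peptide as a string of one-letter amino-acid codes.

start AUG at pos 0
pos 0: AUG -> M; peptide=M
pos 3: UAU -> Y; peptide=MY
pos 6: UAU -> Y; peptide=MYY
pos 9: UUA -> L; peptide=MYYL
pos 12: CAU -> H; peptide=MYYLH
pos 15: CAU -> H; peptide=MYYLHH
pos 18: AUA -> I; peptide=MYYLHHI
pos 21: CUA -> L; peptide=MYYLHHIL
pos 24: UGA -> STOP

Answer: MYYLHHIL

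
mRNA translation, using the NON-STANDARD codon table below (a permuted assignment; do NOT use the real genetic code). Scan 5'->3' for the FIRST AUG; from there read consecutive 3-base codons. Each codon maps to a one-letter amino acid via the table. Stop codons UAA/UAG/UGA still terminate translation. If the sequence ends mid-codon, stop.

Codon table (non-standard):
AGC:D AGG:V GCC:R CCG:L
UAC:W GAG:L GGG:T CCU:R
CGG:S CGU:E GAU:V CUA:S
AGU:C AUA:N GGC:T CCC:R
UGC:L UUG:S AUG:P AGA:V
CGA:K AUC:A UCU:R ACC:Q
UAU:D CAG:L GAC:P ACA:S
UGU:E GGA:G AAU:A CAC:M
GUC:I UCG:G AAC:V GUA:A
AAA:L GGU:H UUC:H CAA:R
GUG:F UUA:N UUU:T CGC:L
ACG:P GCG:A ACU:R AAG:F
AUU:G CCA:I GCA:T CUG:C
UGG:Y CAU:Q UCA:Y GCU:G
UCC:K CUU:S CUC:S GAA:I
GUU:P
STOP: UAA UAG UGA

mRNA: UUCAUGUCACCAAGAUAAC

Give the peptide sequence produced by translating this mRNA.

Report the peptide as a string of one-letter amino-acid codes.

start AUG at pos 3
pos 3: AUG -> P; peptide=P
pos 6: UCA -> Y; peptide=PY
pos 9: CCA -> I; peptide=PYI
pos 12: AGA -> V; peptide=PYIV
pos 15: UAA -> STOP

Answer: PYIV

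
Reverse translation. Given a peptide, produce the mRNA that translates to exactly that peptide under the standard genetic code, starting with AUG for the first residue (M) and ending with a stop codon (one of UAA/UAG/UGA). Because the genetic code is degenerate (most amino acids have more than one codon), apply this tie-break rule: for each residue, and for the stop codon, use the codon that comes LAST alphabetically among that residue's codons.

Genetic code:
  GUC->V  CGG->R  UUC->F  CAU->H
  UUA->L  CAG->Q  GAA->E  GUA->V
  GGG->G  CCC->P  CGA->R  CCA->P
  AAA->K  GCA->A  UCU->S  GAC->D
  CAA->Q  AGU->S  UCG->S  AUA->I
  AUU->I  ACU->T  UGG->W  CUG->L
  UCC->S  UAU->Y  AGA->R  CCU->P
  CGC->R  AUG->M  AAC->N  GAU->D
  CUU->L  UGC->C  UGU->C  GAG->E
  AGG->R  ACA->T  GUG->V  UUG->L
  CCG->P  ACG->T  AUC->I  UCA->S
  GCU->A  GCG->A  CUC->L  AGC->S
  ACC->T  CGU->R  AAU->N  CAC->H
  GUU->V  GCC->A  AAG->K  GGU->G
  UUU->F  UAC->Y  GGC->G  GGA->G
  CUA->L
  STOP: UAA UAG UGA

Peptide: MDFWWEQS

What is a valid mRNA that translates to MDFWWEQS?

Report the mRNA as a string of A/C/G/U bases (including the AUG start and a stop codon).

Answer: mRNA: AUGGAUUUUUGGUGGGAGCAGUCUUGA

Derivation:
residue 1: M -> AUG (start codon)
residue 2: D codons sorted = GAC,GAU -> pick last = GAU
residue 3: F codons sorted = UUC,UUU -> pick last = UUU
residue 4: W -> UGG (only codon)
residue 5: W -> UGG (only codon)
residue 6: E codons sorted = GAA,GAG -> pick last = GAG
residue 7: Q codons sorted = CAA,CAG -> pick last = CAG
residue 8: S codons sorted = AGC,AGU,UCA,UCC,UCG,UCU -> pick last = UCU
terminator: stop codons sorted = UAA,UAG,UGA -> pick last = UGA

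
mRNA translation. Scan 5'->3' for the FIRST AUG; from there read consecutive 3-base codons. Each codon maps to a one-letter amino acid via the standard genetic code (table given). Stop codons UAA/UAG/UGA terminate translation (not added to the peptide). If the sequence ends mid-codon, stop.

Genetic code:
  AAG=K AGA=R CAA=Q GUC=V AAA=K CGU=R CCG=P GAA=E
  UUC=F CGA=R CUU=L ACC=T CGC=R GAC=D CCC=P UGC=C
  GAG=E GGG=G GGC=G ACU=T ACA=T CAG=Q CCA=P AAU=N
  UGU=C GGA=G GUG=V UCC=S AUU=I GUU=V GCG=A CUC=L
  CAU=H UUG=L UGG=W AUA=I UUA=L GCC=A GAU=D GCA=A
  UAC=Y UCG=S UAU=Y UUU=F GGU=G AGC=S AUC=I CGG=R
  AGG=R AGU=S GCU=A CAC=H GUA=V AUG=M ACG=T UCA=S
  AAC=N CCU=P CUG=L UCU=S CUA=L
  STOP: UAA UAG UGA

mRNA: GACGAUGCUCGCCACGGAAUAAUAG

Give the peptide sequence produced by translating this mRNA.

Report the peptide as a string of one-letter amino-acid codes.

start AUG at pos 4
pos 4: AUG -> M; peptide=M
pos 7: CUC -> L; peptide=ML
pos 10: GCC -> A; peptide=MLA
pos 13: ACG -> T; peptide=MLAT
pos 16: GAA -> E; peptide=MLATE
pos 19: UAA -> STOP

Answer: MLATE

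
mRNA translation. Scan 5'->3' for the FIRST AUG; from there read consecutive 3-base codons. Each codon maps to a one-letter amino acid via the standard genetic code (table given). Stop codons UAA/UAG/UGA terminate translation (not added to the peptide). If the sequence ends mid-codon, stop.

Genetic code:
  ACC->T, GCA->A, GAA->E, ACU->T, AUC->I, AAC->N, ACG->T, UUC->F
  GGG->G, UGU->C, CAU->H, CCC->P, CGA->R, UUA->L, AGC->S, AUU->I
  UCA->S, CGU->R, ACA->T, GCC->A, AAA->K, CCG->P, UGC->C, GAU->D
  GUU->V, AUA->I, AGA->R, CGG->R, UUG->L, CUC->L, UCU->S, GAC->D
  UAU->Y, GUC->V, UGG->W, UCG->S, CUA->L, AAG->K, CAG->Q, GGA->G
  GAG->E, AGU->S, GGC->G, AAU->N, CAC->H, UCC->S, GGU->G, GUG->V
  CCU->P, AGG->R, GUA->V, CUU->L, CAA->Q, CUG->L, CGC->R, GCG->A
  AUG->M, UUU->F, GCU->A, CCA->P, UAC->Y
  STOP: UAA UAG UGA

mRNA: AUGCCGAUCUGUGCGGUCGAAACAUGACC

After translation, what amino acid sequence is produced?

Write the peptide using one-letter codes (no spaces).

start AUG at pos 0
pos 0: AUG -> M; peptide=M
pos 3: CCG -> P; peptide=MP
pos 6: AUC -> I; peptide=MPI
pos 9: UGU -> C; peptide=MPIC
pos 12: GCG -> A; peptide=MPICA
pos 15: GUC -> V; peptide=MPICAV
pos 18: GAA -> E; peptide=MPICAVE
pos 21: ACA -> T; peptide=MPICAVET
pos 24: UGA -> STOP

Answer: MPICAVET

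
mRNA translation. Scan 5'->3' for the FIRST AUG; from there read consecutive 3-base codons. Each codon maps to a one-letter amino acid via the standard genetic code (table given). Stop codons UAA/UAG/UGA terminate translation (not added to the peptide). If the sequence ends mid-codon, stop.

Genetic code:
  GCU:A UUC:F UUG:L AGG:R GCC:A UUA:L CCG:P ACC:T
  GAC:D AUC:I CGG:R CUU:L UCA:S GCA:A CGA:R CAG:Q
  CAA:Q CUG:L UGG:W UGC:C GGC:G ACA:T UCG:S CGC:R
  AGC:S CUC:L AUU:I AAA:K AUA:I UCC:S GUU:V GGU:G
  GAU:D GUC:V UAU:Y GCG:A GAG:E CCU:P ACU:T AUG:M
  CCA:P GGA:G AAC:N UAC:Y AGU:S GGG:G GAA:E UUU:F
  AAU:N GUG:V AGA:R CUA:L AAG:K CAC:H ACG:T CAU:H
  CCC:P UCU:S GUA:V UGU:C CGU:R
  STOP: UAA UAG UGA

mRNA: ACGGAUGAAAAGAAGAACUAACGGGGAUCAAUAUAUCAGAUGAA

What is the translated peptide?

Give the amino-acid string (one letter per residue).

start AUG at pos 4
pos 4: AUG -> M; peptide=M
pos 7: AAA -> K; peptide=MK
pos 10: AGA -> R; peptide=MKR
pos 13: AGA -> R; peptide=MKRR
pos 16: ACU -> T; peptide=MKRRT
pos 19: AAC -> N; peptide=MKRRTN
pos 22: GGG -> G; peptide=MKRRTNG
pos 25: GAU -> D; peptide=MKRRTNGD
pos 28: CAA -> Q; peptide=MKRRTNGDQ
pos 31: UAU -> Y; peptide=MKRRTNGDQY
pos 34: AUC -> I; peptide=MKRRTNGDQYI
pos 37: AGA -> R; peptide=MKRRTNGDQYIR
pos 40: UGA -> STOP

Answer: MKRRTNGDQYIR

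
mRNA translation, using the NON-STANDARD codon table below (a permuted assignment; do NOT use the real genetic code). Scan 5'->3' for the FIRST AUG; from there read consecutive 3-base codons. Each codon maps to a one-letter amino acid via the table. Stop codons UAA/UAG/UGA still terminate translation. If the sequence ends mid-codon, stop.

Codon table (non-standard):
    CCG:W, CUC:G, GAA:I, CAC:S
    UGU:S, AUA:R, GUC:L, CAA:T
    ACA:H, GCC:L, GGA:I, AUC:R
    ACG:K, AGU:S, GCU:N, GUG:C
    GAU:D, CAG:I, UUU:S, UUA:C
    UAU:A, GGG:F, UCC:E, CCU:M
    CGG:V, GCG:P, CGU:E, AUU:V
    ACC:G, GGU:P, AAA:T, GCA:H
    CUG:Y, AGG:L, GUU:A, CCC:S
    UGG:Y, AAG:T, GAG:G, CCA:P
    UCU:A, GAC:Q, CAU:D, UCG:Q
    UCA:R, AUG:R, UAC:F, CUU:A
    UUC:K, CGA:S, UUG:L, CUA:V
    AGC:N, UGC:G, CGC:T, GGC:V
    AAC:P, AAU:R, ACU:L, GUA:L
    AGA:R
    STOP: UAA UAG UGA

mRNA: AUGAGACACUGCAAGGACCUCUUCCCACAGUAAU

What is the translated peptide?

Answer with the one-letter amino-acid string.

Answer: RRSGTQGKPI

Derivation:
start AUG at pos 0
pos 0: AUG -> R; peptide=R
pos 3: AGA -> R; peptide=RR
pos 6: CAC -> S; peptide=RRS
pos 9: UGC -> G; peptide=RRSG
pos 12: AAG -> T; peptide=RRSGT
pos 15: GAC -> Q; peptide=RRSGTQ
pos 18: CUC -> G; peptide=RRSGTQG
pos 21: UUC -> K; peptide=RRSGTQGK
pos 24: CCA -> P; peptide=RRSGTQGKP
pos 27: CAG -> I; peptide=RRSGTQGKPI
pos 30: UAA -> STOP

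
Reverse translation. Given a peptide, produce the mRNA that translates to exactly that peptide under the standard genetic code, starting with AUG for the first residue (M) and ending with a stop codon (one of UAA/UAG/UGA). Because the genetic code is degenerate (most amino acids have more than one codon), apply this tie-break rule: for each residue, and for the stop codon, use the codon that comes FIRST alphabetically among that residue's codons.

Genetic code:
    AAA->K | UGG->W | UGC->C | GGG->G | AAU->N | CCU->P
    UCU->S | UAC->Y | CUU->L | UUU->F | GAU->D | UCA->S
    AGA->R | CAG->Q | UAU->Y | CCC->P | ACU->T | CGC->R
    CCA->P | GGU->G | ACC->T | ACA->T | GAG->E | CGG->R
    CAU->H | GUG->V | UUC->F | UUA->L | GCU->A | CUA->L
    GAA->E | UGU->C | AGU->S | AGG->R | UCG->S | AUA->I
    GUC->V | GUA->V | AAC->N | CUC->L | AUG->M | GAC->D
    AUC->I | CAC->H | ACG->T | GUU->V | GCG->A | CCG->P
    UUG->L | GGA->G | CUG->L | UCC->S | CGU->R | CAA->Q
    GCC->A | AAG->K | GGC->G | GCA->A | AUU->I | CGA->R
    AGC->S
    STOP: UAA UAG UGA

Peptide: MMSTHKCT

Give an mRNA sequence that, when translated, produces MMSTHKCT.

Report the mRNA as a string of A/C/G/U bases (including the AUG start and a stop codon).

Answer: mRNA: AUGAUGAGCACACACAAAUGCACAUAA

Derivation:
residue 1: M -> AUG (start codon)
residue 2: M -> AUG (only codon)
residue 3: S codons sorted = AGC,AGU,UCA,UCC,UCG,UCU -> pick first = AGC
residue 4: T codons sorted = ACA,ACC,ACG,ACU -> pick first = ACA
residue 5: H codons sorted = CAC,CAU -> pick first = CAC
residue 6: K codons sorted = AAA,AAG -> pick first = AAA
residue 7: C codons sorted = UGC,UGU -> pick first = UGC
residue 8: T codons sorted = ACA,ACC,ACG,ACU -> pick first = ACA
terminator: stop codons sorted = UAA,UAG,UGA -> pick first = UAA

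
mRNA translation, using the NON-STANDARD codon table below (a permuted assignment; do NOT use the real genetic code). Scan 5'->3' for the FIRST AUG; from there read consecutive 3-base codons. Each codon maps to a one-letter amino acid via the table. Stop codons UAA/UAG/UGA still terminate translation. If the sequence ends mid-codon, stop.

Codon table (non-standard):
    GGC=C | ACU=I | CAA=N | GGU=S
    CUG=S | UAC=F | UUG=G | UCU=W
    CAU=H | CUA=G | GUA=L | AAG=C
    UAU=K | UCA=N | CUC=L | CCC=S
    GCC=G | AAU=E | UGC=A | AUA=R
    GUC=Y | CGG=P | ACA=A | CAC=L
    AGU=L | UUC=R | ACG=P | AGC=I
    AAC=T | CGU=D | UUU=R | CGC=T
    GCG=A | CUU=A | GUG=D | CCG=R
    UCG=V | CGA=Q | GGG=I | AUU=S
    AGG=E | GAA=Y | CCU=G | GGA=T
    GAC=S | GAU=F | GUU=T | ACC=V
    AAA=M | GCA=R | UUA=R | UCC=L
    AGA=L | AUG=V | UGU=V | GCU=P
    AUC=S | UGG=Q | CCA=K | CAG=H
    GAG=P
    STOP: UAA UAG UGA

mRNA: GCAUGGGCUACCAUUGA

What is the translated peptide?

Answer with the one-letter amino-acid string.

start AUG at pos 2
pos 2: AUG -> V; peptide=V
pos 5: GGC -> C; peptide=VC
pos 8: UAC -> F; peptide=VCF
pos 11: CAU -> H; peptide=VCFH
pos 14: UGA -> STOP

Answer: VCFH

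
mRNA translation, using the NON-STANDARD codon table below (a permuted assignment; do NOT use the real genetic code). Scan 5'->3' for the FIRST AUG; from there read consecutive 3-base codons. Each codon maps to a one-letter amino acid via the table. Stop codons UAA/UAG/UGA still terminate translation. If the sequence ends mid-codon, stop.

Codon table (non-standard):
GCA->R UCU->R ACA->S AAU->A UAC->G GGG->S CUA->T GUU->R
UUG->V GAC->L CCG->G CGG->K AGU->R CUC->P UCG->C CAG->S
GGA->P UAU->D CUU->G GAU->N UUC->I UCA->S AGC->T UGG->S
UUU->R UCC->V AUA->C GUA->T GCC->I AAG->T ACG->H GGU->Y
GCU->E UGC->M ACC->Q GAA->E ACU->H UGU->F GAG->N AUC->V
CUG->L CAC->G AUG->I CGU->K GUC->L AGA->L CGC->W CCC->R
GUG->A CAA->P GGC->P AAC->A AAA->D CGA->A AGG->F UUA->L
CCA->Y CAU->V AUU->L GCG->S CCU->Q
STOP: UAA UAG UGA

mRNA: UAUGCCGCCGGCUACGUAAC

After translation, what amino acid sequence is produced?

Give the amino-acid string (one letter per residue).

start AUG at pos 1
pos 1: AUG -> I; peptide=I
pos 4: CCG -> G; peptide=IG
pos 7: CCG -> G; peptide=IGG
pos 10: GCU -> E; peptide=IGGE
pos 13: ACG -> H; peptide=IGGEH
pos 16: UAA -> STOP

Answer: IGGEH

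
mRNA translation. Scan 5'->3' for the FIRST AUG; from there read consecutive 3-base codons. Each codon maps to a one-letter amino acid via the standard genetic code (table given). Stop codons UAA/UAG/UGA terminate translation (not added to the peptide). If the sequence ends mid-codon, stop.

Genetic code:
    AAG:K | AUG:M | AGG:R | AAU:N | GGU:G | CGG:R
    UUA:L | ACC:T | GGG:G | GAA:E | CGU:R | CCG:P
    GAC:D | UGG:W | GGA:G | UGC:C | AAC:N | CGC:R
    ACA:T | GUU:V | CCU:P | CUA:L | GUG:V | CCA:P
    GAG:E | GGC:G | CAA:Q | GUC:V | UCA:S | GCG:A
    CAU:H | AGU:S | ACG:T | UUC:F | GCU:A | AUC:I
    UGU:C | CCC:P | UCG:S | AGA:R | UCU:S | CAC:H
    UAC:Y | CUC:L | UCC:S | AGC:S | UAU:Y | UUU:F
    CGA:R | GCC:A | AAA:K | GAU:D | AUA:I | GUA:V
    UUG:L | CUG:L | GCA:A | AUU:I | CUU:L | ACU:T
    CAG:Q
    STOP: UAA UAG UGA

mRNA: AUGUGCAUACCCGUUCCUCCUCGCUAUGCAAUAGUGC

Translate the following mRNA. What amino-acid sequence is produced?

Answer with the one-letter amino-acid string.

Answer: MCIPVPPRYAIV

Derivation:
start AUG at pos 0
pos 0: AUG -> M; peptide=M
pos 3: UGC -> C; peptide=MC
pos 6: AUA -> I; peptide=MCI
pos 9: CCC -> P; peptide=MCIP
pos 12: GUU -> V; peptide=MCIPV
pos 15: CCU -> P; peptide=MCIPVP
pos 18: CCU -> P; peptide=MCIPVPP
pos 21: CGC -> R; peptide=MCIPVPPR
pos 24: UAU -> Y; peptide=MCIPVPPRY
pos 27: GCA -> A; peptide=MCIPVPPRYA
pos 30: AUA -> I; peptide=MCIPVPPRYAI
pos 33: GUG -> V; peptide=MCIPVPPRYAIV
pos 36: only 1 nt remain (<3), stop (end of mRNA)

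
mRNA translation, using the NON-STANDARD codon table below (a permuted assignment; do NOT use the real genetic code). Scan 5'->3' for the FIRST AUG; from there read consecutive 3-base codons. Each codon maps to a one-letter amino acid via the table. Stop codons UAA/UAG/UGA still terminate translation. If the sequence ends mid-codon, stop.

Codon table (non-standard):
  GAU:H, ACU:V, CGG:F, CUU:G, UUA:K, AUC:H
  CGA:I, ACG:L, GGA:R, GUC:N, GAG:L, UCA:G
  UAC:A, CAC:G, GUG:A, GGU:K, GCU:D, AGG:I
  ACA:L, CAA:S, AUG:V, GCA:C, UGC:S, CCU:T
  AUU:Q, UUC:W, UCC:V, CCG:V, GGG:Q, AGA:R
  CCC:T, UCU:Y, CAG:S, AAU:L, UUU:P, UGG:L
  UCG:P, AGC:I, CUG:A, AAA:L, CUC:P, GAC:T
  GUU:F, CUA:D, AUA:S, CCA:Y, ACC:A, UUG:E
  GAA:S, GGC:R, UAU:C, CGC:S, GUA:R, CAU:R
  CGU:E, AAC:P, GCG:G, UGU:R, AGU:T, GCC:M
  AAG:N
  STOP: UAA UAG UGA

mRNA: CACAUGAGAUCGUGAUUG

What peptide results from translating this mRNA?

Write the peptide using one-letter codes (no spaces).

Answer: VRP

Derivation:
start AUG at pos 3
pos 3: AUG -> V; peptide=V
pos 6: AGA -> R; peptide=VR
pos 9: UCG -> P; peptide=VRP
pos 12: UGA -> STOP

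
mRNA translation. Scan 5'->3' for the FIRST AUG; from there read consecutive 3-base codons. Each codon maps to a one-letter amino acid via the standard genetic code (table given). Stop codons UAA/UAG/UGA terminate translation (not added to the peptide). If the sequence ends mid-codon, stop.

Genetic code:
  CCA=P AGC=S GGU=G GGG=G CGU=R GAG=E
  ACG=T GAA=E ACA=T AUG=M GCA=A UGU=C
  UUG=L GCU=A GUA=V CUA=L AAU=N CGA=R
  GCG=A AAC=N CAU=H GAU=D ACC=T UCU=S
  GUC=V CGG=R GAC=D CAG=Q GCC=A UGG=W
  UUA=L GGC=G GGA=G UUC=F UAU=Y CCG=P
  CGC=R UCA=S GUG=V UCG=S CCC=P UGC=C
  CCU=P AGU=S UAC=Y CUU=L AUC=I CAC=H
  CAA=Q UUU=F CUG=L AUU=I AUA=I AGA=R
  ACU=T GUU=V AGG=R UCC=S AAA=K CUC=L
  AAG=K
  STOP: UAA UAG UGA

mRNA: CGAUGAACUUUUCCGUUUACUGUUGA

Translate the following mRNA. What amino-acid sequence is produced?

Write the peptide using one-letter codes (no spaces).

start AUG at pos 2
pos 2: AUG -> M; peptide=M
pos 5: AAC -> N; peptide=MN
pos 8: UUU -> F; peptide=MNF
pos 11: UCC -> S; peptide=MNFS
pos 14: GUU -> V; peptide=MNFSV
pos 17: UAC -> Y; peptide=MNFSVY
pos 20: UGU -> C; peptide=MNFSVYC
pos 23: UGA -> STOP

Answer: MNFSVYC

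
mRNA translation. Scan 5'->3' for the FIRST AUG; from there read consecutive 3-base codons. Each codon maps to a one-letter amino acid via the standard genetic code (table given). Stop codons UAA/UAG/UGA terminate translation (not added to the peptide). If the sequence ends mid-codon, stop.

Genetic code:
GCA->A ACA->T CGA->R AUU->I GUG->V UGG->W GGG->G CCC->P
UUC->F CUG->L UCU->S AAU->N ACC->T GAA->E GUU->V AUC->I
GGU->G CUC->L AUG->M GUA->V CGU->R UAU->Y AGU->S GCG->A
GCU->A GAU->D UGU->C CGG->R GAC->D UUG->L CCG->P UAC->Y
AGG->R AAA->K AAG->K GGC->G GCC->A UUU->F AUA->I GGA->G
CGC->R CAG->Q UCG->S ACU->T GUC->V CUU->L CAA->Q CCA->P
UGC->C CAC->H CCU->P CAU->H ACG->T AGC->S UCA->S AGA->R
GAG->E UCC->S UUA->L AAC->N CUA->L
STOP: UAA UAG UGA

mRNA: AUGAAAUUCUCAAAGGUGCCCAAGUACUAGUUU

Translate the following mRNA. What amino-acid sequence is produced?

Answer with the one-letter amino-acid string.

Answer: MKFSKVPKY

Derivation:
start AUG at pos 0
pos 0: AUG -> M; peptide=M
pos 3: AAA -> K; peptide=MK
pos 6: UUC -> F; peptide=MKF
pos 9: UCA -> S; peptide=MKFS
pos 12: AAG -> K; peptide=MKFSK
pos 15: GUG -> V; peptide=MKFSKV
pos 18: CCC -> P; peptide=MKFSKVP
pos 21: AAG -> K; peptide=MKFSKVPK
pos 24: UAC -> Y; peptide=MKFSKVPKY
pos 27: UAG -> STOP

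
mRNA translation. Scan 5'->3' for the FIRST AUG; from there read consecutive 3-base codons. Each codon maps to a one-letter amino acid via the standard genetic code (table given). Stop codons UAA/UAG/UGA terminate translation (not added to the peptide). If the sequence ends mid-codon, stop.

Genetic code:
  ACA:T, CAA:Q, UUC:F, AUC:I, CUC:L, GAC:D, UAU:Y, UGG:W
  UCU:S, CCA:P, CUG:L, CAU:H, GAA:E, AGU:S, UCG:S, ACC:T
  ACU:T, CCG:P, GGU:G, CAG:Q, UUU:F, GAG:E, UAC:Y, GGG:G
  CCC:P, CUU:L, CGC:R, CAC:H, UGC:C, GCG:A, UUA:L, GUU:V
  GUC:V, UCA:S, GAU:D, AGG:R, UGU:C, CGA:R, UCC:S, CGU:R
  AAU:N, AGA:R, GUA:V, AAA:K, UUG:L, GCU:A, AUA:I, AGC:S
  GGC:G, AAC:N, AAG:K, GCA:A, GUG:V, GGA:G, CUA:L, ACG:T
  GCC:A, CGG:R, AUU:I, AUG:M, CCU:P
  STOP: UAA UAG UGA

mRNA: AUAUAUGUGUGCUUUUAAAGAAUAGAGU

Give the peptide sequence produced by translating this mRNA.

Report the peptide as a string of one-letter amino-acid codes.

Answer: MCAFKE

Derivation:
start AUG at pos 4
pos 4: AUG -> M; peptide=M
pos 7: UGU -> C; peptide=MC
pos 10: GCU -> A; peptide=MCA
pos 13: UUU -> F; peptide=MCAF
pos 16: AAA -> K; peptide=MCAFK
pos 19: GAA -> E; peptide=MCAFKE
pos 22: UAG -> STOP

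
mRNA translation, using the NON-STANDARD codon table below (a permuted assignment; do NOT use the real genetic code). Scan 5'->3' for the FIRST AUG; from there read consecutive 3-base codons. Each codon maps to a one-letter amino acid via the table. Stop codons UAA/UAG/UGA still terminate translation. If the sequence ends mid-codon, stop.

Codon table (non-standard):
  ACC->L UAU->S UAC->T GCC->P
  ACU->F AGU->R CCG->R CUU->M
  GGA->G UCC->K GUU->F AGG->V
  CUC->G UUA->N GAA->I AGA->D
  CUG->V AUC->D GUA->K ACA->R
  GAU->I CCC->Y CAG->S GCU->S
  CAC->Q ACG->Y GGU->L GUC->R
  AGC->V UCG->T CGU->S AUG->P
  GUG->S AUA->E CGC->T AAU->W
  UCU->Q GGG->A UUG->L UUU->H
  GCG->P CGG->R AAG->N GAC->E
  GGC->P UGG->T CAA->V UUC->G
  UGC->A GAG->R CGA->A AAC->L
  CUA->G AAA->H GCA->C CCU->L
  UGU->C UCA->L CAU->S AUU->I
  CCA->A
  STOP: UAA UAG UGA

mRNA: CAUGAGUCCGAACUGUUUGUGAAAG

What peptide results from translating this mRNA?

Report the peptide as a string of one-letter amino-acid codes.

Answer: PRRLCL

Derivation:
start AUG at pos 1
pos 1: AUG -> P; peptide=P
pos 4: AGU -> R; peptide=PR
pos 7: CCG -> R; peptide=PRR
pos 10: AAC -> L; peptide=PRRL
pos 13: UGU -> C; peptide=PRRLC
pos 16: UUG -> L; peptide=PRRLCL
pos 19: UGA -> STOP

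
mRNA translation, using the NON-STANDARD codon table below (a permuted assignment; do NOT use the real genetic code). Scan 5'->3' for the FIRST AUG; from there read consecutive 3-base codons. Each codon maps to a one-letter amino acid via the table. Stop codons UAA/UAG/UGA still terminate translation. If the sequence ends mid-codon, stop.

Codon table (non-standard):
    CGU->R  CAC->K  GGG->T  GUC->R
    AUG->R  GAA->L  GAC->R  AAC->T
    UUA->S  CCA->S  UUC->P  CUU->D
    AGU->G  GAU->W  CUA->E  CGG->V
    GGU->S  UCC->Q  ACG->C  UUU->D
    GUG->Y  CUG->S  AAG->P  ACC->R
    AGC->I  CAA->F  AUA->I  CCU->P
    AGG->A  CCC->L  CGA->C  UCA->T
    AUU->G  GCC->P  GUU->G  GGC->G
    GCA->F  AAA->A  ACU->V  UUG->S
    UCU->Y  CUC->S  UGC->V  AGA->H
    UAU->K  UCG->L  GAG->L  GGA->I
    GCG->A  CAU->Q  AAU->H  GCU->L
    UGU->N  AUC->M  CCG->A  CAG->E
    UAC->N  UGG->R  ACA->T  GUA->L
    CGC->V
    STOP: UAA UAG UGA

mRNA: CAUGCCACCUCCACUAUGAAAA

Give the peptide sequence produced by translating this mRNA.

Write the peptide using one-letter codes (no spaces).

Answer: RSPSE

Derivation:
start AUG at pos 1
pos 1: AUG -> R; peptide=R
pos 4: CCA -> S; peptide=RS
pos 7: CCU -> P; peptide=RSP
pos 10: CCA -> S; peptide=RSPS
pos 13: CUA -> E; peptide=RSPSE
pos 16: UGA -> STOP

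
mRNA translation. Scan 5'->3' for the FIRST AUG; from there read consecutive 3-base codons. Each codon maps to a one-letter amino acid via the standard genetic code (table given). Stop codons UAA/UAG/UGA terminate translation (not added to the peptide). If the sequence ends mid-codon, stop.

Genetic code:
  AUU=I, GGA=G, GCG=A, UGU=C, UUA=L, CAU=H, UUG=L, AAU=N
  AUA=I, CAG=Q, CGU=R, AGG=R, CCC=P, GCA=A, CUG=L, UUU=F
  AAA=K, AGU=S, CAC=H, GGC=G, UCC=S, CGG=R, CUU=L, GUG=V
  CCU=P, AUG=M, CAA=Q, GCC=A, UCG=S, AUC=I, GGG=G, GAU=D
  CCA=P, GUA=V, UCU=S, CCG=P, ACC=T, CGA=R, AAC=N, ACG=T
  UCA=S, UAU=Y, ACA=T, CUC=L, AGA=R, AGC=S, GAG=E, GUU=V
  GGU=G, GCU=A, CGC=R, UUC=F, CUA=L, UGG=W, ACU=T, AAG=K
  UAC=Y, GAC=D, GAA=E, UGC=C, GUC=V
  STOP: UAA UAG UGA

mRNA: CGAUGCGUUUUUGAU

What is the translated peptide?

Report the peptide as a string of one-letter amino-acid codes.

start AUG at pos 2
pos 2: AUG -> M; peptide=M
pos 5: CGU -> R; peptide=MR
pos 8: UUU -> F; peptide=MRF
pos 11: UGA -> STOP

Answer: MRF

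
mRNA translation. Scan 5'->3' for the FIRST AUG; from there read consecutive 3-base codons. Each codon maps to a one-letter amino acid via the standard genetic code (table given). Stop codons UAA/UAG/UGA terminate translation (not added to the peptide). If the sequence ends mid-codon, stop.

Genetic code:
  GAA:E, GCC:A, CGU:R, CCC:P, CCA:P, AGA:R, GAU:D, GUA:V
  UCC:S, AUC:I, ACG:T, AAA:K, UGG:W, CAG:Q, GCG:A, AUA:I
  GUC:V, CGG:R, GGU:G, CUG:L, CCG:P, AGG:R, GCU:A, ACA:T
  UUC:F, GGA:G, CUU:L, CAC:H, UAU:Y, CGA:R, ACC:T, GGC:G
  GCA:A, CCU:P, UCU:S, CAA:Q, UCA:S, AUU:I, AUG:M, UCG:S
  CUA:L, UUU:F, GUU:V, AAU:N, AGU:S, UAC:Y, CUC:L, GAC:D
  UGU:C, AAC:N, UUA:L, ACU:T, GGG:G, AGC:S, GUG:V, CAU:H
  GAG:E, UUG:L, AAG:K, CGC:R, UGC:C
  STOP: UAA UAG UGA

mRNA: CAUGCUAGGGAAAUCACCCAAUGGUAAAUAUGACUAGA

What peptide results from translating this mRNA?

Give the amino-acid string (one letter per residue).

start AUG at pos 1
pos 1: AUG -> M; peptide=M
pos 4: CUA -> L; peptide=ML
pos 7: GGG -> G; peptide=MLG
pos 10: AAA -> K; peptide=MLGK
pos 13: UCA -> S; peptide=MLGKS
pos 16: CCC -> P; peptide=MLGKSP
pos 19: AAU -> N; peptide=MLGKSPN
pos 22: GGU -> G; peptide=MLGKSPNG
pos 25: AAA -> K; peptide=MLGKSPNGK
pos 28: UAU -> Y; peptide=MLGKSPNGKY
pos 31: GAC -> D; peptide=MLGKSPNGKYD
pos 34: UAG -> STOP

Answer: MLGKSPNGKYD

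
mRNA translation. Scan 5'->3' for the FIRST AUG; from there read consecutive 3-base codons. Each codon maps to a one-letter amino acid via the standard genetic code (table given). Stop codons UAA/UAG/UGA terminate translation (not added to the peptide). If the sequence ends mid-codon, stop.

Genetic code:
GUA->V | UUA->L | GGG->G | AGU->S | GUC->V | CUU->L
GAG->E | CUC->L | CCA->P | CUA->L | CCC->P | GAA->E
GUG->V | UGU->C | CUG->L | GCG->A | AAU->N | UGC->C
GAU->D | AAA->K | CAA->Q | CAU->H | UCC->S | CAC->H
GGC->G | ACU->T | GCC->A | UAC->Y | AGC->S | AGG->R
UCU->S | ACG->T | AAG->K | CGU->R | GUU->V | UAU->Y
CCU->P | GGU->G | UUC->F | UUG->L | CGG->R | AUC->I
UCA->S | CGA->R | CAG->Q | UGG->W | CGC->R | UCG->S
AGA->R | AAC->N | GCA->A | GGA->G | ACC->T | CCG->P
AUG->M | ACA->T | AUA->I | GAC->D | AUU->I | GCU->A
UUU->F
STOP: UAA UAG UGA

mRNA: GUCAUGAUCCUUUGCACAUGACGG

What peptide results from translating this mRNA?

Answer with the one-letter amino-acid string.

start AUG at pos 3
pos 3: AUG -> M; peptide=M
pos 6: AUC -> I; peptide=MI
pos 9: CUU -> L; peptide=MIL
pos 12: UGC -> C; peptide=MILC
pos 15: ACA -> T; peptide=MILCT
pos 18: UGA -> STOP

Answer: MILCT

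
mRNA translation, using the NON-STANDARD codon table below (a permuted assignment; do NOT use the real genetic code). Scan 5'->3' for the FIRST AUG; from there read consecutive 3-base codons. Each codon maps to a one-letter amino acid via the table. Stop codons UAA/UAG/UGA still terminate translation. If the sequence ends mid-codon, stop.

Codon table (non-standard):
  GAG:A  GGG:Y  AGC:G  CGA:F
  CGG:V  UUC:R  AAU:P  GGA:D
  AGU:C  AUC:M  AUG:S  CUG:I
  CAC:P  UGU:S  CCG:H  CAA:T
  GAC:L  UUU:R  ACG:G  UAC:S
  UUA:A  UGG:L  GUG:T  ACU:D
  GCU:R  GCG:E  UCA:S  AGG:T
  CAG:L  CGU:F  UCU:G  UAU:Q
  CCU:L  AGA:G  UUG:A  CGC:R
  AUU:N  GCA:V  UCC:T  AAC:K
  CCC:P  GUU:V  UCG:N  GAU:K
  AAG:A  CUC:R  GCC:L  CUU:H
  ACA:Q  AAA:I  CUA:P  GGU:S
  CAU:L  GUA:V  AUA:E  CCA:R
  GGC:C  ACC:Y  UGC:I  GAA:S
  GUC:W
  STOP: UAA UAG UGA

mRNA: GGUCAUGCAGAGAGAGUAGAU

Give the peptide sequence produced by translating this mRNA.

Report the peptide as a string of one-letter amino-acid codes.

start AUG at pos 4
pos 4: AUG -> S; peptide=S
pos 7: CAG -> L; peptide=SL
pos 10: AGA -> G; peptide=SLG
pos 13: GAG -> A; peptide=SLGA
pos 16: UAG -> STOP

Answer: SLGA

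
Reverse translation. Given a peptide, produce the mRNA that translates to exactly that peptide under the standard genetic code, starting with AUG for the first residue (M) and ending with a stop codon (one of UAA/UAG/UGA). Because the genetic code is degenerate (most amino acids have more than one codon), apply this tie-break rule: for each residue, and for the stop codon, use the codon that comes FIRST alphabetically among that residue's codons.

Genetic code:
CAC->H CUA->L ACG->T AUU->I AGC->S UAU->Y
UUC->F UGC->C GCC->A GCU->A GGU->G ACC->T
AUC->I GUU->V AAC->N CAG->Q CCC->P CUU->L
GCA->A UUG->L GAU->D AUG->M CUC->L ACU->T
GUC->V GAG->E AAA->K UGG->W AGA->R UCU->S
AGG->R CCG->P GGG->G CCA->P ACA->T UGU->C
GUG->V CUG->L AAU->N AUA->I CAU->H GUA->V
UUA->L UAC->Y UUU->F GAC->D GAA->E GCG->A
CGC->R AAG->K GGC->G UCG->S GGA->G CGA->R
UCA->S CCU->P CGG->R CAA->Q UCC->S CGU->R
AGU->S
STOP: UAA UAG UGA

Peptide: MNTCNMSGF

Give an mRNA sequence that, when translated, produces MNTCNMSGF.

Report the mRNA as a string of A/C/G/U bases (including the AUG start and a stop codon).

Answer: mRNA: AUGAACACAUGCAACAUGAGCGGAUUCUAA

Derivation:
residue 1: M -> AUG (start codon)
residue 2: N codons sorted = AAC,AAU -> pick first = AAC
residue 3: T codons sorted = ACA,ACC,ACG,ACU -> pick first = ACA
residue 4: C codons sorted = UGC,UGU -> pick first = UGC
residue 5: N codons sorted = AAC,AAU -> pick first = AAC
residue 6: M -> AUG (only codon)
residue 7: S codons sorted = AGC,AGU,UCA,UCC,UCG,UCU -> pick first = AGC
residue 8: G codons sorted = GGA,GGC,GGG,GGU -> pick first = GGA
residue 9: F codons sorted = UUC,UUU -> pick first = UUC
terminator: stop codons sorted = UAA,UAG,UGA -> pick first = UAA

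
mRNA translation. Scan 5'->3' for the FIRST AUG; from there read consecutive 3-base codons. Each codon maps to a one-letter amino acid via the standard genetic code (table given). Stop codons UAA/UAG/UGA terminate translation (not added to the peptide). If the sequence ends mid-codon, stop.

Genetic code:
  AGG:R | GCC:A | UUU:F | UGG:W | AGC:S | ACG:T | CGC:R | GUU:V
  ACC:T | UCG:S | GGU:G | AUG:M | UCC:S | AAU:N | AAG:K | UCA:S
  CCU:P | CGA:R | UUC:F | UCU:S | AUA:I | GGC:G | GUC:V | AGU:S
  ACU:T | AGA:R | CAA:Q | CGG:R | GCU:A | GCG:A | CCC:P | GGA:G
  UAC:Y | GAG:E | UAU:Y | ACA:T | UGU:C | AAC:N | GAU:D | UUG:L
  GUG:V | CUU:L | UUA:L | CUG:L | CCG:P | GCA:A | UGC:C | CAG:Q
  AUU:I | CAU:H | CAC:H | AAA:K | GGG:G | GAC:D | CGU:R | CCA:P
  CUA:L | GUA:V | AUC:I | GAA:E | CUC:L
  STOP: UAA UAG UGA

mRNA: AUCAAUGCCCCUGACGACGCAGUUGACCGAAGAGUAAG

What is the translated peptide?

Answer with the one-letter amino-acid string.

Answer: MPLTTQLTEE

Derivation:
start AUG at pos 4
pos 4: AUG -> M; peptide=M
pos 7: CCC -> P; peptide=MP
pos 10: CUG -> L; peptide=MPL
pos 13: ACG -> T; peptide=MPLT
pos 16: ACG -> T; peptide=MPLTT
pos 19: CAG -> Q; peptide=MPLTTQ
pos 22: UUG -> L; peptide=MPLTTQL
pos 25: ACC -> T; peptide=MPLTTQLT
pos 28: GAA -> E; peptide=MPLTTQLTE
pos 31: GAG -> E; peptide=MPLTTQLTEE
pos 34: UAA -> STOP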